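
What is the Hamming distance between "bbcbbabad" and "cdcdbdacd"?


Comparing "bbcbbabad" and "cdcdbdacd" position by position:
  Position 0: 'b' vs 'c' => differ
  Position 1: 'b' vs 'd' => differ
  Position 2: 'c' vs 'c' => same
  Position 3: 'b' vs 'd' => differ
  Position 4: 'b' vs 'b' => same
  Position 5: 'a' vs 'd' => differ
  Position 6: 'b' vs 'a' => differ
  Position 7: 'a' vs 'c' => differ
  Position 8: 'd' vs 'd' => same
Total differences (Hamming distance): 6

6


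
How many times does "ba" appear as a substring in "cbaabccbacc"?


Searching for "ba" in "cbaabccbacc"
Scanning each position:
  Position 0: "cb" => no
  Position 1: "ba" => MATCH
  Position 2: "aa" => no
  Position 3: "ab" => no
  Position 4: "bc" => no
  Position 5: "cc" => no
  Position 6: "cb" => no
  Position 7: "ba" => MATCH
  Position 8: "ac" => no
  Position 9: "cc" => no
Total occurrences: 2

2


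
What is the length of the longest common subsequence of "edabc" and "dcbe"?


LCS of "edabc" and "dcbe"
DP table:
           d    c    b    e
      0    0    0    0    0
  e   0    0    0    0    1
  d   0    1    1    1    1
  a   0    1    1    1    1
  b   0    1    1    2    2
  c   0    1    2    2    2
LCS length = dp[5][4] = 2

2


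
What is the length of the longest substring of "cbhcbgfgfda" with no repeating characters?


Input: "cbhcbgfgfda"
Sliding window (track last position of each char):
  Position 0 ('c'): window [0,0] length 1 -- new best
  Position 1 ('b'): window [0,1] length 2 -- new best
  Position 2 ('h'): window [0,2] length 3 -- new best
  Position 3 ('c'): repeat (last at 0), move window start to 1
  Position 3 ('c'): window [1,3] length 3
  Position 4 ('b'): repeat (last at 1), move window start to 2
  Position 4 ('b'): window [2,4] length 3
  Position 5 ('g'): window [2,5] length 4 -- new best
  Position 6 ('f'): window [2,6] length 5 -- new best
  Position 7 ('g'): repeat (last at 5), move window start to 6
  Position 7 ('g'): window [6,7] length 2
  Position 8 ('f'): repeat (last at 6), move window start to 7
  Position 8 ('f'): window [7,8] length 2
  Position 9 ('d'): window [7,9] length 3
  Position 10 ('a'): window [7,10] length 4
Longest substring with no repeats: "hcbgf" with length 5

5


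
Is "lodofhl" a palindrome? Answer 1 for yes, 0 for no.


Input: lodofhl
Reversed: lhfodol
  Compare pos 0 ('l') with pos 6 ('l'): match
  Compare pos 1 ('o') with pos 5 ('h'): MISMATCH
  Compare pos 2 ('d') with pos 4 ('f'): MISMATCH
Result: not a palindrome

0


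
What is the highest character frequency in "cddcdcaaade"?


Input: cddcdcaaade
Character counts:
  'a': 3
  'c': 3
  'd': 4
  'e': 1
Maximum frequency: 4

4


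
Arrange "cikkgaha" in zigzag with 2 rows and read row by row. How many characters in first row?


Zigzag "cikkgaha" into 2 rows:
Placing characters:
  'c' => row 0
  'i' => row 1
  'k' => row 0
  'k' => row 1
  'g' => row 0
  'a' => row 1
  'h' => row 0
  'a' => row 1
Rows:
  Row 0: "ckgh"
  Row 1: "ikaa"
First row length: 4

4


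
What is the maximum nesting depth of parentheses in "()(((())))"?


Input: "()(((())))"
Tracking depth:
  Position 0 '(': depth becomes 1
  Position 1 ')': depth becomes 0
  Position 2 '(': depth becomes 1
  Position 3 '(': depth becomes 2
  Position 4 '(': depth becomes 3
  Position 5 '(': depth becomes 4
  Position 6 ')': depth becomes 3
  Position 7 ')': depth becomes 2
  Position 8 ')': depth becomes 1
  Position 9 ')': depth becomes 0
Maximum depth reached: 4

4


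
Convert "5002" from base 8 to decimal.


Input: "5002" in base 8
Positional expansion:
  Digit '5' (value 5) x 8^3 = 2560
  Digit '0' (value 0) x 8^2 = 0
  Digit '0' (value 0) x 8^1 = 0
  Digit '2' (value 2) x 8^0 = 2
Sum = 2562

2562


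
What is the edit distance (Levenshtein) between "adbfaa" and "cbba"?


Computing edit distance: "adbfaa" -> "cbba"
DP table:
           c    b    b    a
      0    1    2    3    4
  a   1    1    2    3    3
  d   2    2    2    3    4
  b   3    3    2    2    3
  f   4    4    3    3    3
  a   5    5    4    4    3
  a   6    6    5    5    4
Edit distance = dp[6][4] = 4

4


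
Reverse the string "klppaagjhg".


Input: klppaagjhg
Reading characters right to left:
  Position 9: 'g'
  Position 8: 'h'
  Position 7: 'j'
  Position 6: 'g'
  Position 5: 'a'
  Position 4: 'a'
  Position 3: 'p'
  Position 2: 'p'
  Position 1: 'l'
  Position 0: 'k'
Reversed: ghjgaapplk

ghjgaapplk


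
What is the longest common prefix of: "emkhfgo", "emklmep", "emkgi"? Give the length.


Words: emkhfgo, emklmep, emkgi
  Position 0: all 'e' => match
  Position 1: all 'm' => match
  Position 2: all 'k' => match
  Position 3: ('h', 'l', 'g') => mismatch, stop
LCP = "emk" (length 3)

3


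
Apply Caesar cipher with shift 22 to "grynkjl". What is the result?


Caesar cipher: shift "grynkjl" by 22
  'g' (pos 6) + 22 = pos 2 = 'c'
  'r' (pos 17) + 22 = pos 13 = 'n'
  'y' (pos 24) + 22 = pos 20 = 'u'
  'n' (pos 13) + 22 = pos 9 = 'j'
  'k' (pos 10) + 22 = pos 6 = 'g'
  'j' (pos 9) + 22 = pos 5 = 'f'
  'l' (pos 11) + 22 = pos 7 = 'h'
Result: cnujgfh

cnujgfh


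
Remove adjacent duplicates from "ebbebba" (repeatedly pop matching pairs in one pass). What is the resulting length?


Input: ebbebba
Stack-based adjacent duplicate removal:
  Read 'e': push. Stack: e
  Read 'b': push. Stack: eb
  Read 'b': matches stack top 'b' => pop. Stack: e
  Read 'e': matches stack top 'e' => pop. Stack: (empty)
  Read 'b': push. Stack: b
  Read 'b': matches stack top 'b' => pop. Stack: (empty)
  Read 'a': push. Stack: a
Final stack: "a" (length 1)

1


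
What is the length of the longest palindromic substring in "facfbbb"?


Input: "facfbbb"
Checking substrings for palindromes:
  [4:7] "bbb" (len 3) => palindrome
  [4:6] "bb" (len 2) => palindrome
  [5:7] "bb" (len 2) => palindrome
Longest palindromic substring: "bbb" with length 3

3


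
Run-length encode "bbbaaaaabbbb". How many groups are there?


Input: bbbaaaaabbbb
Scanning for consecutive runs:
  Group 1: 'b' x 3 (positions 0-2)
  Group 2: 'a' x 5 (positions 3-7)
  Group 3: 'b' x 4 (positions 8-11)
Total groups: 3

3


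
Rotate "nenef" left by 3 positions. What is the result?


Input: "nenef", rotate left by 3
First 3 characters: "nen"
Remaining characters: "ef"
Concatenate remaining + first: "ef" + "nen" = "efnen"

efnen


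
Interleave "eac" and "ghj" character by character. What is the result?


Interleaving "eac" and "ghj":
  Position 0: 'e' from first, 'g' from second => "eg"
  Position 1: 'a' from first, 'h' from second => "ah"
  Position 2: 'c' from first, 'j' from second => "cj"
Result: egahcj

egahcj


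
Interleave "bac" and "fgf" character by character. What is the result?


Interleaving "bac" and "fgf":
  Position 0: 'b' from first, 'f' from second => "bf"
  Position 1: 'a' from first, 'g' from second => "ag"
  Position 2: 'c' from first, 'f' from second => "cf"
Result: bfagcf

bfagcf


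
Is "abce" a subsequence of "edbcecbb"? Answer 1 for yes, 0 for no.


Check if "abce" is a subsequence of "edbcecbb"
Greedy scan:
  Position 0 ('e'): no match needed
  Position 1 ('d'): no match needed
  Position 2 ('b'): no match needed
  Position 3 ('c'): no match needed
  Position 4 ('e'): no match needed
  Position 5 ('c'): no match needed
  Position 6 ('b'): no match needed
  Position 7 ('b'): no match needed
Only matched 0/4 characters => not a subsequence

0


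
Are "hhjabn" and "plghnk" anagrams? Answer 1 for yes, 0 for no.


Strings: "hhjabn", "plghnk"
Sorted first:  abhhjn
Sorted second: ghklnp
Differ at position 0: 'a' vs 'g' => not anagrams

0


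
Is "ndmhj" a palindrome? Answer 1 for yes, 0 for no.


Input: ndmhj
Reversed: jhmdn
  Compare pos 0 ('n') with pos 4 ('j'): MISMATCH
  Compare pos 1 ('d') with pos 3 ('h'): MISMATCH
Result: not a palindrome

0


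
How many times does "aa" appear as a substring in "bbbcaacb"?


Searching for "aa" in "bbbcaacb"
Scanning each position:
  Position 0: "bb" => no
  Position 1: "bb" => no
  Position 2: "bc" => no
  Position 3: "ca" => no
  Position 4: "aa" => MATCH
  Position 5: "ac" => no
  Position 6: "cb" => no
Total occurrences: 1

1


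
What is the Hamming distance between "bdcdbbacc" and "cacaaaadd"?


Comparing "bdcdbbacc" and "cacaaaadd" position by position:
  Position 0: 'b' vs 'c' => differ
  Position 1: 'd' vs 'a' => differ
  Position 2: 'c' vs 'c' => same
  Position 3: 'd' vs 'a' => differ
  Position 4: 'b' vs 'a' => differ
  Position 5: 'b' vs 'a' => differ
  Position 6: 'a' vs 'a' => same
  Position 7: 'c' vs 'd' => differ
  Position 8: 'c' vs 'd' => differ
Total differences (Hamming distance): 7

7


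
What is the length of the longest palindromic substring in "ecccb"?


Input: "ecccb"
Checking substrings for palindromes:
  [1:4] "ccc" (len 3) => palindrome
  [1:3] "cc" (len 2) => palindrome
  [2:4] "cc" (len 2) => palindrome
Longest palindromic substring: "ccc" with length 3

3


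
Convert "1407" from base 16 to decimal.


Input: "1407" in base 16
Positional expansion:
  Digit '1' (value 1) x 16^3 = 4096
  Digit '4' (value 4) x 16^2 = 1024
  Digit '0' (value 0) x 16^1 = 0
  Digit '7' (value 7) x 16^0 = 7
Sum = 5127

5127


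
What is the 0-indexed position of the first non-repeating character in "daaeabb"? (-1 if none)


Input: daaeabb
Character frequencies:
  'a': 3
  'b': 2
  'd': 1
  'e': 1
Scanning left to right for freq == 1:
  Position 0 ('d'): unique! => answer = 0

0


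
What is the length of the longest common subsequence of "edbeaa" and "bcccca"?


LCS of "edbeaa" and "bcccca"
DP table:
           b    c    c    c    c    a
      0    0    0    0    0    0    0
  e   0    0    0    0    0    0    0
  d   0    0    0    0    0    0    0
  b   0    1    1    1    1    1    1
  e   0    1    1    1    1    1    1
  a   0    1    1    1    1    1    2
  a   0    1    1    1    1    1    2
LCS length = dp[6][6] = 2

2


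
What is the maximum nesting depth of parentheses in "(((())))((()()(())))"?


Input: "(((())))((()()(())))"
Tracking depth:
  Position 0 '(': depth becomes 1
  Position 1 '(': depth becomes 2
  Position 2 '(': depth becomes 3
  Position 3 '(': depth becomes 4
  Position 4 ')': depth becomes 3
  Position 5 ')': depth becomes 2
  Position 6 ')': depth becomes 1
  Position 7 ')': depth becomes 0
  Position 8 '(': depth becomes 1
  Position 9 '(': depth becomes 2
  Position 10 '(': depth becomes 3
  Position 11 ')': depth becomes 2
  Position 12 '(': depth becomes 3
  Position 13 ')': depth becomes 2
  Position 14 '(': depth becomes 3
  Position 15 '(': depth becomes 4
  Position 16 ')': depth becomes 3
  Position 17 ')': depth becomes 2
  Position 18 ')': depth becomes 1
  Position 19 ')': depth becomes 0
Maximum depth reached: 4

4


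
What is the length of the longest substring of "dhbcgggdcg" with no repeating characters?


Input: "dhbcgggdcg"
Sliding window (track last position of each char):
  Position 0 ('d'): window [0,0] length 1 -- new best
  Position 1 ('h'): window [0,1] length 2 -- new best
  Position 2 ('b'): window [0,2] length 3 -- new best
  Position 3 ('c'): window [0,3] length 4 -- new best
  Position 4 ('g'): window [0,4] length 5 -- new best
  Position 5 ('g'): repeat (last at 4), move window start to 5
  Position 5 ('g'): window [5,5] length 1
  Position 6 ('g'): repeat (last at 5), move window start to 6
  Position 6 ('g'): window [6,6] length 1
  Position 7 ('d'): window [6,7] length 2
  Position 8 ('c'): window [6,8] length 3
  Position 9 ('g'): repeat (last at 6), move window start to 7
  Position 9 ('g'): window [7,9] length 3
Longest substring with no repeats: "dhbcg" with length 5

5


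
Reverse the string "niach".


Input: niach
Reading characters right to left:
  Position 4: 'h'
  Position 3: 'c'
  Position 2: 'a'
  Position 1: 'i'
  Position 0: 'n'
Reversed: hcain

hcain


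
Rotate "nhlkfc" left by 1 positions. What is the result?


Input: "nhlkfc", rotate left by 1
First 1 characters: "n"
Remaining characters: "hlkfc"
Concatenate remaining + first: "hlkfc" + "n" = "hlkfcn"

hlkfcn


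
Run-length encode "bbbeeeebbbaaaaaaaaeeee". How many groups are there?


Input: bbbeeeebbbaaaaaaaaeeee
Scanning for consecutive runs:
  Group 1: 'b' x 3 (positions 0-2)
  Group 2: 'e' x 4 (positions 3-6)
  Group 3: 'b' x 3 (positions 7-9)
  Group 4: 'a' x 8 (positions 10-17)
  Group 5: 'e' x 4 (positions 18-21)
Total groups: 5

5


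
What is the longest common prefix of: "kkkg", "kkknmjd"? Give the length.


Words: kkkg, kkknmjd
  Position 0: all 'k' => match
  Position 1: all 'k' => match
  Position 2: all 'k' => match
  Position 3: ('g', 'n') => mismatch, stop
LCP = "kkk" (length 3)

3


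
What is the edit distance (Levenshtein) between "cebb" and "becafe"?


Computing edit distance: "cebb" -> "becafe"
DP table:
           b    e    c    a    f    e
      0    1    2    3    4    5    6
  c   1    1    2    2    3    4    5
  e   2    2    1    2    3    4    4
  b   3    2    2    2    3    4    5
  b   4    3    3    3    3    4    5
Edit distance = dp[4][6] = 5

5


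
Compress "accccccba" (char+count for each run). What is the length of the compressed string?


Input: accccccba
Runs:
  'a' x 1 => "a1"
  'c' x 6 => "c6"
  'b' x 1 => "b1"
  'a' x 1 => "a1"
Compressed: "a1c6b1a1"
Compressed length: 8

8


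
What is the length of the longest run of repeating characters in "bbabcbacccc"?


Input: "bbabcbacccc"
Scanning for longest run:
  Position 1 ('b'): continues run of 'b', length=2
  Position 2 ('a'): new char, reset run to 1
  Position 3 ('b'): new char, reset run to 1
  Position 4 ('c'): new char, reset run to 1
  Position 5 ('b'): new char, reset run to 1
  Position 6 ('a'): new char, reset run to 1
  Position 7 ('c'): new char, reset run to 1
  Position 8 ('c'): continues run of 'c', length=2
  Position 9 ('c'): continues run of 'c', length=3
  Position 10 ('c'): continues run of 'c', length=4
Longest run: 'c' with length 4

4


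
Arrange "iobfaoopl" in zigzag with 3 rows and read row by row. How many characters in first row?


Zigzag "iobfaoopl" into 3 rows:
Placing characters:
  'i' => row 0
  'o' => row 1
  'b' => row 2
  'f' => row 1
  'a' => row 0
  'o' => row 1
  'o' => row 2
  'p' => row 1
  'l' => row 0
Rows:
  Row 0: "ial"
  Row 1: "ofop"
  Row 2: "bo"
First row length: 3

3


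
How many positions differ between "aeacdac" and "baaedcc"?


Comparing "aeacdac" and "baaedcc" position by position:
  Position 0: 'a' vs 'b' => DIFFER
  Position 1: 'e' vs 'a' => DIFFER
  Position 2: 'a' vs 'a' => same
  Position 3: 'c' vs 'e' => DIFFER
  Position 4: 'd' vs 'd' => same
  Position 5: 'a' vs 'c' => DIFFER
  Position 6: 'c' vs 'c' => same
Positions that differ: 4

4


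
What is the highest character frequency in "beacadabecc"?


Input: beacadabecc
Character counts:
  'a': 3
  'b': 2
  'c': 3
  'd': 1
  'e': 2
Maximum frequency: 3

3


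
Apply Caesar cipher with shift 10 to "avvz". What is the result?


Caesar cipher: shift "avvz" by 10
  'a' (pos 0) + 10 = pos 10 = 'k'
  'v' (pos 21) + 10 = pos 5 = 'f'
  'v' (pos 21) + 10 = pos 5 = 'f'
  'z' (pos 25) + 10 = pos 9 = 'j'
Result: kffj

kffj


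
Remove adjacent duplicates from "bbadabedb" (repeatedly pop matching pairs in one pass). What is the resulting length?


Input: bbadabedb
Stack-based adjacent duplicate removal:
  Read 'b': push. Stack: b
  Read 'b': matches stack top 'b' => pop. Stack: (empty)
  Read 'a': push. Stack: a
  Read 'd': push. Stack: ad
  Read 'a': push. Stack: ada
  Read 'b': push. Stack: adab
  Read 'e': push. Stack: adabe
  Read 'd': push. Stack: adabed
  Read 'b': push. Stack: adabedb
Final stack: "adabedb" (length 7)

7


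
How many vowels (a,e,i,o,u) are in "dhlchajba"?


Input: dhlchajba
Checking each character:
  'd' at position 0: consonant
  'h' at position 1: consonant
  'l' at position 2: consonant
  'c' at position 3: consonant
  'h' at position 4: consonant
  'a' at position 5: vowel (running total: 1)
  'j' at position 6: consonant
  'b' at position 7: consonant
  'a' at position 8: vowel (running total: 2)
Total vowels: 2

2


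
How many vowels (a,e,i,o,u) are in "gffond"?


Input: gffond
Checking each character:
  'g' at position 0: consonant
  'f' at position 1: consonant
  'f' at position 2: consonant
  'o' at position 3: vowel (running total: 1)
  'n' at position 4: consonant
  'd' at position 5: consonant
Total vowels: 1

1


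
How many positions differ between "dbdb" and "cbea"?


Comparing "dbdb" and "cbea" position by position:
  Position 0: 'd' vs 'c' => DIFFER
  Position 1: 'b' vs 'b' => same
  Position 2: 'd' vs 'e' => DIFFER
  Position 3: 'b' vs 'a' => DIFFER
Positions that differ: 3

3


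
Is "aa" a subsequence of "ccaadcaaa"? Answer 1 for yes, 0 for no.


Check if "aa" is a subsequence of "ccaadcaaa"
Greedy scan:
  Position 0 ('c'): no match needed
  Position 1 ('c'): no match needed
  Position 2 ('a'): matches sub[0] = 'a'
  Position 3 ('a'): matches sub[1] = 'a'
  Position 4 ('d'): no match needed
  Position 5 ('c'): no match needed
  Position 6 ('a'): no match needed
  Position 7 ('a'): no match needed
  Position 8 ('a'): no match needed
All 2 characters matched => is a subsequence

1


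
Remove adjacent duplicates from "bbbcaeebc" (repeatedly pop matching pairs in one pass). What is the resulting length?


Input: bbbcaeebc
Stack-based adjacent duplicate removal:
  Read 'b': push. Stack: b
  Read 'b': matches stack top 'b' => pop. Stack: (empty)
  Read 'b': push. Stack: b
  Read 'c': push. Stack: bc
  Read 'a': push. Stack: bca
  Read 'e': push. Stack: bcae
  Read 'e': matches stack top 'e' => pop. Stack: bca
  Read 'b': push. Stack: bcab
  Read 'c': push. Stack: bcabc
Final stack: "bcabc" (length 5)

5


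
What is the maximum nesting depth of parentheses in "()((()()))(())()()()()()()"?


Input: "()((()()))(())()()()()()()"
Tracking depth:
  Position 0 '(': depth becomes 1
  Position 1 ')': depth becomes 0
  Position 2 '(': depth becomes 1
  Position 3 '(': depth becomes 2
  Position 4 '(': depth becomes 3
  Position 5 ')': depth becomes 2
  Position 6 '(': depth becomes 3
  Position 7 ')': depth becomes 2
  Position 8 ')': depth becomes 1
  Position 9 ')': depth becomes 0
  Position 10 '(': depth becomes 1
  Position 11 '(': depth becomes 2
  Position 12 ')': depth becomes 1
  Position 13 ')': depth becomes 0
  Position 14 '(': depth becomes 1
  Position 15 ')': depth becomes 0
  Position 16 '(': depth becomes 1
  Position 17 ')': depth becomes 0
  Position 18 '(': depth becomes 1
  Position 19 ')': depth becomes 0
  Position 20 '(': depth becomes 1
  Position 21 ')': depth becomes 0
  Position 22 '(': depth becomes 1
  Position 23 ')': depth becomes 0
  Position 24 '(': depth becomes 1
  Position 25 ')': depth becomes 0
Maximum depth reached: 3

3


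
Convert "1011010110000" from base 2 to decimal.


Input: "1011010110000" in base 2
Positional expansion:
  Digit '1' (value 1) x 2^12 = 4096
  Digit '0' (value 0) x 2^11 = 0
  Digit '1' (value 1) x 2^10 = 1024
  Digit '1' (value 1) x 2^9 = 512
  Digit '0' (value 0) x 2^8 = 0
  Digit '1' (value 1) x 2^7 = 128
  Digit '0' (value 0) x 2^6 = 0
  Digit '1' (value 1) x 2^5 = 32
  Digit '1' (value 1) x 2^4 = 16
  Digit '0' (value 0) x 2^3 = 0
  Digit '0' (value 0) x 2^2 = 0
  Digit '0' (value 0) x 2^1 = 0
  Digit '0' (value 0) x 2^0 = 0
Sum = 5808

5808


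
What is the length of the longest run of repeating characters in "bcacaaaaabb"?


Input: "bcacaaaaabb"
Scanning for longest run:
  Position 1 ('c'): new char, reset run to 1
  Position 2 ('a'): new char, reset run to 1
  Position 3 ('c'): new char, reset run to 1
  Position 4 ('a'): new char, reset run to 1
  Position 5 ('a'): continues run of 'a', length=2
  Position 6 ('a'): continues run of 'a', length=3
  Position 7 ('a'): continues run of 'a', length=4
  Position 8 ('a'): continues run of 'a', length=5
  Position 9 ('b'): new char, reset run to 1
  Position 10 ('b'): continues run of 'b', length=2
Longest run: 'a' with length 5

5


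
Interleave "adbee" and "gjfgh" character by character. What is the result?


Interleaving "adbee" and "gjfgh":
  Position 0: 'a' from first, 'g' from second => "ag"
  Position 1: 'd' from first, 'j' from second => "dj"
  Position 2: 'b' from first, 'f' from second => "bf"
  Position 3: 'e' from first, 'g' from second => "eg"
  Position 4: 'e' from first, 'h' from second => "eh"
Result: agdjbfegeh

agdjbfegeh


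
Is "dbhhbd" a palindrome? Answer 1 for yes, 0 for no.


Input: dbhhbd
Reversed: dbhhbd
  Compare pos 0 ('d') with pos 5 ('d'): match
  Compare pos 1 ('b') with pos 4 ('b'): match
  Compare pos 2 ('h') with pos 3 ('h'): match
Result: palindrome

1


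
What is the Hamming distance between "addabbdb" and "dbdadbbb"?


Comparing "addabbdb" and "dbdadbbb" position by position:
  Position 0: 'a' vs 'd' => differ
  Position 1: 'd' vs 'b' => differ
  Position 2: 'd' vs 'd' => same
  Position 3: 'a' vs 'a' => same
  Position 4: 'b' vs 'd' => differ
  Position 5: 'b' vs 'b' => same
  Position 6: 'd' vs 'b' => differ
  Position 7: 'b' vs 'b' => same
Total differences (Hamming distance): 4

4


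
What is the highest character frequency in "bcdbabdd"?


Input: bcdbabdd
Character counts:
  'a': 1
  'b': 3
  'c': 1
  'd': 3
Maximum frequency: 3

3


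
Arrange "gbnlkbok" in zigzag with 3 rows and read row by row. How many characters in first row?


Zigzag "gbnlkbok" into 3 rows:
Placing characters:
  'g' => row 0
  'b' => row 1
  'n' => row 2
  'l' => row 1
  'k' => row 0
  'b' => row 1
  'o' => row 2
  'k' => row 1
Rows:
  Row 0: "gk"
  Row 1: "blbk"
  Row 2: "no"
First row length: 2

2


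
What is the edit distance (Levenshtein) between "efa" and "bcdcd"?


Computing edit distance: "efa" -> "bcdcd"
DP table:
           b    c    d    c    d
      0    1    2    3    4    5
  e   1    1    2    3    4    5
  f   2    2    2    3    4    5
  a   3    3    3    3    4    5
Edit distance = dp[3][5] = 5

5


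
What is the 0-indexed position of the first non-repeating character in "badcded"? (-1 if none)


Input: badcded
Character frequencies:
  'a': 1
  'b': 1
  'c': 1
  'd': 3
  'e': 1
Scanning left to right for freq == 1:
  Position 0 ('b'): unique! => answer = 0

0


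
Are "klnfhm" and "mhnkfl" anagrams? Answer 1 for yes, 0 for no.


Strings: "klnfhm", "mhnkfl"
Sorted first:  fhklmn
Sorted second: fhklmn
Sorted forms match => anagrams

1


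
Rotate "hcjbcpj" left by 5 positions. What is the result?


Input: "hcjbcpj", rotate left by 5
First 5 characters: "hcjbc"
Remaining characters: "pj"
Concatenate remaining + first: "pj" + "hcjbc" = "pjhcjbc"

pjhcjbc


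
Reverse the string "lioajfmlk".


Input: lioajfmlk
Reading characters right to left:
  Position 8: 'k'
  Position 7: 'l'
  Position 6: 'm'
  Position 5: 'f'
  Position 4: 'j'
  Position 3: 'a'
  Position 2: 'o'
  Position 1: 'i'
  Position 0: 'l'
Reversed: klmfjaoil

klmfjaoil


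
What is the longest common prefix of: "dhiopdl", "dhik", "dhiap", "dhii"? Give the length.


Words: dhiopdl, dhik, dhiap, dhii
  Position 0: all 'd' => match
  Position 1: all 'h' => match
  Position 2: all 'i' => match
  Position 3: ('o', 'k', 'a', 'i') => mismatch, stop
LCP = "dhi" (length 3)

3


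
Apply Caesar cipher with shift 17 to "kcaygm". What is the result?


Caesar cipher: shift "kcaygm" by 17
  'k' (pos 10) + 17 = pos 1 = 'b'
  'c' (pos 2) + 17 = pos 19 = 't'
  'a' (pos 0) + 17 = pos 17 = 'r'
  'y' (pos 24) + 17 = pos 15 = 'p'
  'g' (pos 6) + 17 = pos 23 = 'x'
  'm' (pos 12) + 17 = pos 3 = 'd'
Result: btrpxd

btrpxd


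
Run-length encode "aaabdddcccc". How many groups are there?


Input: aaabdddcccc
Scanning for consecutive runs:
  Group 1: 'a' x 3 (positions 0-2)
  Group 2: 'b' x 1 (positions 3-3)
  Group 3: 'd' x 3 (positions 4-6)
  Group 4: 'c' x 4 (positions 7-10)
Total groups: 4

4


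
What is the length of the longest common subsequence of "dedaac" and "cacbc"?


LCS of "dedaac" and "cacbc"
DP table:
           c    a    c    b    c
      0    0    0    0    0    0
  d   0    0    0    0    0    0
  e   0    0    0    0    0    0
  d   0    0    0    0    0    0
  a   0    0    1    1    1    1
  a   0    0    1    1    1    1
  c   0    1    1    2    2    2
LCS length = dp[6][5] = 2

2


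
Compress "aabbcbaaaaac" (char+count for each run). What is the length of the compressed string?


Input: aabbcbaaaaac
Runs:
  'a' x 2 => "a2"
  'b' x 2 => "b2"
  'c' x 1 => "c1"
  'b' x 1 => "b1"
  'a' x 5 => "a5"
  'c' x 1 => "c1"
Compressed: "a2b2c1b1a5c1"
Compressed length: 12

12


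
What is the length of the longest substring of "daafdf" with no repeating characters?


Input: "daafdf"
Sliding window (track last position of each char):
  Position 0 ('d'): window [0,0] length 1 -- new best
  Position 1 ('a'): window [0,1] length 2 -- new best
  Position 2 ('a'): repeat (last at 1), move window start to 2
  Position 2 ('a'): window [2,2] length 1
  Position 3 ('f'): window [2,3] length 2
  Position 4 ('d'): window [2,4] length 3 -- new best
  Position 5 ('f'): repeat (last at 3), move window start to 4
  Position 5 ('f'): window [4,5] length 2
Longest substring with no repeats: "afd" with length 3

3


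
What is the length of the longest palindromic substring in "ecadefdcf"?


Input: "ecadefdcf"
Checking substrings for palindromes:
  No multi-char palindromic substrings found
Longest palindromic substring: "e" with length 1

1


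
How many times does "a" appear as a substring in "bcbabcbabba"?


Searching for "a" in "bcbabcbabba"
Scanning each position:
  Position 0: "b" => no
  Position 1: "c" => no
  Position 2: "b" => no
  Position 3: "a" => MATCH
  Position 4: "b" => no
  Position 5: "c" => no
  Position 6: "b" => no
  Position 7: "a" => MATCH
  Position 8: "b" => no
  Position 9: "b" => no
  Position 10: "a" => MATCH
Total occurrences: 3

3


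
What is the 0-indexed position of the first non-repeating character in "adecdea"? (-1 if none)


Input: adecdea
Character frequencies:
  'a': 2
  'c': 1
  'd': 2
  'e': 2
Scanning left to right for freq == 1:
  Position 0 ('a'): freq=2, skip
  Position 1 ('d'): freq=2, skip
  Position 2 ('e'): freq=2, skip
  Position 3 ('c'): unique! => answer = 3

3


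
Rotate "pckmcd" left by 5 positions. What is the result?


Input: "pckmcd", rotate left by 5
First 5 characters: "pckmc"
Remaining characters: "d"
Concatenate remaining + first: "d" + "pckmc" = "dpckmc"

dpckmc


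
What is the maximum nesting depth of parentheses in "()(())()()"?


Input: "()(())()()"
Tracking depth:
  Position 0 '(': depth becomes 1
  Position 1 ')': depth becomes 0
  Position 2 '(': depth becomes 1
  Position 3 '(': depth becomes 2
  Position 4 ')': depth becomes 1
  Position 5 ')': depth becomes 0
  Position 6 '(': depth becomes 1
  Position 7 ')': depth becomes 0
  Position 8 '(': depth becomes 1
  Position 9 ')': depth becomes 0
Maximum depth reached: 2

2


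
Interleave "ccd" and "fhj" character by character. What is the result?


Interleaving "ccd" and "fhj":
  Position 0: 'c' from first, 'f' from second => "cf"
  Position 1: 'c' from first, 'h' from second => "ch"
  Position 2: 'd' from first, 'j' from second => "dj"
Result: cfchdj

cfchdj


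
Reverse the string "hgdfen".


Input: hgdfen
Reading characters right to left:
  Position 5: 'n'
  Position 4: 'e'
  Position 3: 'f'
  Position 2: 'd'
  Position 1: 'g'
  Position 0: 'h'
Reversed: nefdgh

nefdgh


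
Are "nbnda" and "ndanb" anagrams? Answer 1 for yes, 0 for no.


Strings: "nbnda", "ndanb"
Sorted first:  abdnn
Sorted second: abdnn
Sorted forms match => anagrams

1


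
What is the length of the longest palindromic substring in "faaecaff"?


Input: "faaecaff"
Checking substrings for palindromes:
  [1:3] "aa" (len 2) => palindrome
  [6:8] "ff" (len 2) => palindrome
Longest palindromic substring: "aa" with length 2

2


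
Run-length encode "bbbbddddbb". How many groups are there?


Input: bbbbddddbb
Scanning for consecutive runs:
  Group 1: 'b' x 4 (positions 0-3)
  Group 2: 'd' x 4 (positions 4-7)
  Group 3: 'b' x 2 (positions 8-9)
Total groups: 3

3


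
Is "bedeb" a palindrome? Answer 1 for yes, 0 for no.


Input: bedeb
Reversed: bedeb
  Compare pos 0 ('b') with pos 4 ('b'): match
  Compare pos 1 ('e') with pos 3 ('e'): match
Result: palindrome

1


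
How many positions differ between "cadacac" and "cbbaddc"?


Comparing "cadacac" and "cbbaddc" position by position:
  Position 0: 'c' vs 'c' => same
  Position 1: 'a' vs 'b' => DIFFER
  Position 2: 'd' vs 'b' => DIFFER
  Position 3: 'a' vs 'a' => same
  Position 4: 'c' vs 'd' => DIFFER
  Position 5: 'a' vs 'd' => DIFFER
  Position 6: 'c' vs 'c' => same
Positions that differ: 4

4


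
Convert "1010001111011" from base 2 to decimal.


Input: "1010001111011" in base 2
Positional expansion:
  Digit '1' (value 1) x 2^12 = 4096
  Digit '0' (value 0) x 2^11 = 0
  Digit '1' (value 1) x 2^10 = 1024
  Digit '0' (value 0) x 2^9 = 0
  Digit '0' (value 0) x 2^8 = 0
  Digit '0' (value 0) x 2^7 = 0
  Digit '1' (value 1) x 2^6 = 64
  Digit '1' (value 1) x 2^5 = 32
  Digit '1' (value 1) x 2^4 = 16
  Digit '1' (value 1) x 2^3 = 8
  Digit '0' (value 0) x 2^2 = 0
  Digit '1' (value 1) x 2^1 = 2
  Digit '1' (value 1) x 2^0 = 1
Sum = 5243

5243


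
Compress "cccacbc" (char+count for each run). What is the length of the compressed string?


Input: cccacbc
Runs:
  'c' x 3 => "c3"
  'a' x 1 => "a1"
  'c' x 1 => "c1"
  'b' x 1 => "b1"
  'c' x 1 => "c1"
Compressed: "c3a1c1b1c1"
Compressed length: 10

10


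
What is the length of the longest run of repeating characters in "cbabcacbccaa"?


Input: "cbabcacbccaa"
Scanning for longest run:
  Position 1 ('b'): new char, reset run to 1
  Position 2 ('a'): new char, reset run to 1
  Position 3 ('b'): new char, reset run to 1
  Position 4 ('c'): new char, reset run to 1
  Position 5 ('a'): new char, reset run to 1
  Position 6 ('c'): new char, reset run to 1
  Position 7 ('b'): new char, reset run to 1
  Position 8 ('c'): new char, reset run to 1
  Position 9 ('c'): continues run of 'c', length=2
  Position 10 ('a'): new char, reset run to 1
  Position 11 ('a'): continues run of 'a', length=2
Longest run: 'c' with length 2

2


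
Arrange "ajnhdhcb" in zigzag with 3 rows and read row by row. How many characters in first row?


Zigzag "ajnhdhcb" into 3 rows:
Placing characters:
  'a' => row 0
  'j' => row 1
  'n' => row 2
  'h' => row 1
  'd' => row 0
  'h' => row 1
  'c' => row 2
  'b' => row 1
Rows:
  Row 0: "ad"
  Row 1: "jhhb"
  Row 2: "nc"
First row length: 2

2


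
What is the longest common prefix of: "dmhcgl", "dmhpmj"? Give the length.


Words: dmhcgl, dmhpmj
  Position 0: all 'd' => match
  Position 1: all 'm' => match
  Position 2: all 'h' => match
  Position 3: ('c', 'p') => mismatch, stop
LCP = "dmh" (length 3)

3


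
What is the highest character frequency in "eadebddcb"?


Input: eadebddcb
Character counts:
  'a': 1
  'b': 2
  'c': 1
  'd': 3
  'e': 2
Maximum frequency: 3

3


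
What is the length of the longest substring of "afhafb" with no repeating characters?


Input: "afhafb"
Sliding window (track last position of each char):
  Position 0 ('a'): window [0,0] length 1 -- new best
  Position 1 ('f'): window [0,1] length 2 -- new best
  Position 2 ('h'): window [0,2] length 3 -- new best
  Position 3 ('a'): repeat (last at 0), move window start to 1
  Position 3 ('a'): window [1,3] length 3
  Position 4 ('f'): repeat (last at 1), move window start to 2
  Position 4 ('f'): window [2,4] length 3
  Position 5 ('b'): window [2,5] length 4 -- new best
Longest substring with no repeats: "hafb" with length 4

4


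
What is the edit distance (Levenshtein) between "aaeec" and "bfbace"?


Computing edit distance: "aaeec" -> "bfbace"
DP table:
           b    f    b    a    c    e
      0    1    2    3    4    5    6
  a   1    1    2    3    3    4    5
  a   2    2    2    3    3    4    5
  e   3    3    3    3    4    4    4
  e   4    4    4    4    4    5    4
  c   5    5    5    5    5    4    5
Edit distance = dp[5][6] = 5

5


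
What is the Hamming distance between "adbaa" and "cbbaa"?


Comparing "adbaa" and "cbbaa" position by position:
  Position 0: 'a' vs 'c' => differ
  Position 1: 'd' vs 'b' => differ
  Position 2: 'b' vs 'b' => same
  Position 3: 'a' vs 'a' => same
  Position 4: 'a' vs 'a' => same
Total differences (Hamming distance): 2

2


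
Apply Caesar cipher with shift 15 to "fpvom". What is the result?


Caesar cipher: shift "fpvom" by 15
  'f' (pos 5) + 15 = pos 20 = 'u'
  'p' (pos 15) + 15 = pos 4 = 'e'
  'v' (pos 21) + 15 = pos 10 = 'k'
  'o' (pos 14) + 15 = pos 3 = 'd'
  'm' (pos 12) + 15 = pos 1 = 'b'
Result: uekdb

uekdb


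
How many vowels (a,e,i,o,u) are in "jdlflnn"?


Input: jdlflnn
Checking each character:
  'j' at position 0: consonant
  'd' at position 1: consonant
  'l' at position 2: consonant
  'f' at position 3: consonant
  'l' at position 4: consonant
  'n' at position 5: consonant
  'n' at position 6: consonant
Total vowels: 0

0


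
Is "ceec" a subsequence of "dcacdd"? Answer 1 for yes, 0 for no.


Check if "ceec" is a subsequence of "dcacdd"
Greedy scan:
  Position 0 ('d'): no match needed
  Position 1 ('c'): matches sub[0] = 'c'
  Position 2 ('a'): no match needed
  Position 3 ('c'): no match needed
  Position 4 ('d'): no match needed
  Position 5 ('d'): no match needed
Only matched 1/4 characters => not a subsequence

0


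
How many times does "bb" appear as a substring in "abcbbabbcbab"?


Searching for "bb" in "abcbbabbcbab"
Scanning each position:
  Position 0: "ab" => no
  Position 1: "bc" => no
  Position 2: "cb" => no
  Position 3: "bb" => MATCH
  Position 4: "ba" => no
  Position 5: "ab" => no
  Position 6: "bb" => MATCH
  Position 7: "bc" => no
  Position 8: "cb" => no
  Position 9: "ba" => no
  Position 10: "ab" => no
Total occurrences: 2

2


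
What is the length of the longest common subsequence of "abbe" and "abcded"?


LCS of "abbe" and "abcded"
DP table:
           a    b    c    d    e    d
      0    0    0    0    0    0    0
  a   0    1    1    1    1    1    1
  b   0    1    2    2    2    2    2
  b   0    1    2    2    2    2    2
  e   0    1    2    2    2    3    3
LCS length = dp[4][6] = 3

3


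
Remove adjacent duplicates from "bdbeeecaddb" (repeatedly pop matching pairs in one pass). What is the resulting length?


Input: bdbeeecaddb
Stack-based adjacent duplicate removal:
  Read 'b': push. Stack: b
  Read 'd': push. Stack: bd
  Read 'b': push. Stack: bdb
  Read 'e': push. Stack: bdbe
  Read 'e': matches stack top 'e' => pop. Stack: bdb
  Read 'e': push. Stack: bdbe
  Read 'c': push. Stack: bdbec
  Read 'a': push. Stack: bdbeca
  Read 'd': push. Stack: bdbecad
  Read 'd': matches stack top 'd' => pop. Stack: bdbeca
  Read 'b': push. Stack: bdbecab
Final stack: "bdbecab" (length 7)

7


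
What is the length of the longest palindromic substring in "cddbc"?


Input: "cddbc"
Checking substrings for palindromes:
  [1:3] "dd" (len 2) => palindrome
Longest palindromic substring: "dd" with length 2

2


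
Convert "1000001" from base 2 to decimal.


Input: "1000001" in base 2
Positional expansion:
  Digit '1' (value 1) x 2^6 = 64
  Digit '0' (value 0) x 2^5 = 0
  Digit '0' (value 0) x 2^4 = 0
  Digit '0' (value 0) x 2^3 = 0
  Digit '0' (value 0) x 2^2 = 0
  Digit '0' (value 0) x 2^1 = 0
  Digit '1' (value 1) x 2^0 = 1
Sum = 65

65


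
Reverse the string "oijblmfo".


Input: oijblmfo
Reading characters right to left:
  Position 7: 'o'
  Position 6: 'f'
  Position 5: 'm'
  Position 4: 'l'
  Position 3: 'b'
  Position 2: 'j'
  Position 1: 'i'
  Position 0: 'o'
Reversed: ofmlbjio

ofmlbjio


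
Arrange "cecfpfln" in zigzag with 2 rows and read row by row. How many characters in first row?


Zigzag "cecfpfln" into 2 rows:
Placing characters:
  'c' => row 0
  'e' => row 1
  'c' => row 0
  'f' => row 1
  'p' => row 0
  'f' => row 1
  'l' => row 0
  'n' => row 1
Rows:
  Row 0: "ccpl"
  Row 1: "effn"
First row length: 4

4


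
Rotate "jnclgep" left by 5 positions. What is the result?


Input: "jnclgep", rotate left by 5
First 5 characters: "jnclg"
Remaining characters: "ep"
Concatenate remaining + first: "ep" + "jnclg" = "epjnclg"

epjnclg


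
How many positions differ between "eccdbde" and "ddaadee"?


Comparing "eccdbde" and "ddaadee" position by position:
  Position 0: 'e' vs 'd' => DIFFER
  Position 1: 'c' vs 'd' => DIFFER
  Position 2: 'c' vs 'a' => DIFFER
  Position 3: 'd' vs 'a' => DIFFER
  Position 4: 'b' vs 'd' => DIFFER
  Position 5: 'd' vs 'e' => DIFFER
  Position 6: 'e' vs 'e' => same
Positions that differ: 6

6


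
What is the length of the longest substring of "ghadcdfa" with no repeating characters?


Input: "ghadcdfa"
Sliding window (track last position of each char):
  Position 0 ('g'): window [0,0] length 1 -- new best
  Position 1 ('h'): window [0,1] length 2 -- new best
  Position 2 ('a'): window [0,2] length 3 -- new best
  Position 3 ('d'): window [0,3] length 4 -- new best
  Position 4 ('c'): window [0,4] length 5 -- new best
  Position 5 ('d'): repeat (last at 3), move window start to 4
  Position 5 ('d'): window [4,5] length 2
  Position 6 ('f'): window [4,6] length 3
  Position 7 ('a'): window [4,7] length 4
Longest substring with no repeats: "ghadc" with length 5

5


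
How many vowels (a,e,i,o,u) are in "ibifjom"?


Input: ibifjom
Checking each character:
  'i' at position 0: vowel (running total: 1)
  'b' at position 1: consonant
  'i' at position 2: vowel (running total: 2)
  'f' at position 3: consonant
  'j' at position 4: consonant
  'o' at position 5: vowel (running total: 3)
  'm' at position 6: consonant
Total vowels: 3

3


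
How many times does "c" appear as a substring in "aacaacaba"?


Searching for "c" in "aacaacaba"
Scanning each position:
  Position 0: "a" => no
  Position 1: "a" => no
  Position 2: "c" => MATCH
  Position 3: "a" => no
  Position 4: "a" => no
  Position 5: "c" => MATCH
  Position 6: "a" => no
  Position 7: "b" => no
  Position 8: "a" => no
Total occurrences: 2

2


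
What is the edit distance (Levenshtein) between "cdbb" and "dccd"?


Computing edit distance: "cdbb" -> "dccd"
DP table:
           d    c    c    d
      0    1    2    3    4
  c   1    1    1    2    3
  d   2    1    2    2    2
  b   3    2    2    3    3
  b   4    3    3    3    4
Edit distance = dp[4][4] = 4

4


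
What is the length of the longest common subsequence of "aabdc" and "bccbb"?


LCS of "aabdc" and "bccbb"
DP table:
           b    c    c    b    b
      0    0    0    0    0    0
  a   0    0    0    0    0    0
  a   0    0    0    0    0    0
  b   0    1    1    1    1    1
  d   0    1    1    1    1    1
  c   0    1    2    2    2    2
LCS length = dp[5][5] = 2

2


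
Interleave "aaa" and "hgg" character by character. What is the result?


Interleaving "aaa" and "hgg":
  Position 0: 'a' from first, 'h' from second => "ah"
  Position 1: 'a' from first, 'g' from second => "ag"
  Position 2: 'a' from first, 'g' from second => "ag"
Result: ahagag

ahagag


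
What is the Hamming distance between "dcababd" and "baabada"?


Comparing "dcababd" and "baabada" position by position:
  Position 0: 'd' vs 'b' => differ
  Position 1: 'c' vs 'a' => differ
  Position 2: 'a' vs 'a' => same
  Position 3: 'b' vs 'b' => same
  Position 4: 'a' vs 'a' => same
  Position 5: 'b' vs 'd' => differ
  Position 6: 'd' vs 'a' => differ
Total differences (Hamming distance): 4

4


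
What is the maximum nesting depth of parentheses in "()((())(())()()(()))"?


Input: "()((())(())()()(()))"
Tracking depth:
  Position 0 '(': depth becomes 1
  Position 1 ')': depth becomes 0
  Position 2 '(': depth becomes 1
  Position 3 '(': depth becomes 2
  Position 4 '(': depth becomes 3
  Position 5 ')': depth becomes 2
  Position 6 ')': depth becomes 1
  Position 7 '(': depth becomes 2
  Position 8 '(': depth becomes 3
  Position 9 ')': depth becomes 2
  Position 10 ')': depth becomes 1
  Position 11 '(': depth becomes 2
  Position 12 ')': depth becomes 1
  Position 13 '(': depth becomes 2
  Position 14 ')': depth becomes 1
  Position 15 '(': depth becomes 2
  Position 16 '(': depth becomes 3
  Position 17 ')': depth becomes 2
  Position 18 ')': depth becomes 1
  Position 19 ')': depth becomes 0
Maximum depth reached: 3

3
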